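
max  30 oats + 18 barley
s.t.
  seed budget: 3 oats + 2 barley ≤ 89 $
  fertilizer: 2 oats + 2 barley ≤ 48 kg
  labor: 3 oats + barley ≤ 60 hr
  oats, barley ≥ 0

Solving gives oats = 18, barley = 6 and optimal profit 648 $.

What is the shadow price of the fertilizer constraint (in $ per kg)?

At the optimum: seed budget uses 66 of 89 (slack = 23); fertilizer uses 48 of 48 (binding); labor uses 60 of 60 (binding).
Since seed budget is not tight, its dual is 0.
From A_Bᵀ y = c: 2·y_fertilizer + 3·y_labor = 30; 2·y_fertilizer + 1·y_labor = 18.
Solving: y_fertilizer = 6, y_labor = 6.
Shadow price of fertilizer = 6.

6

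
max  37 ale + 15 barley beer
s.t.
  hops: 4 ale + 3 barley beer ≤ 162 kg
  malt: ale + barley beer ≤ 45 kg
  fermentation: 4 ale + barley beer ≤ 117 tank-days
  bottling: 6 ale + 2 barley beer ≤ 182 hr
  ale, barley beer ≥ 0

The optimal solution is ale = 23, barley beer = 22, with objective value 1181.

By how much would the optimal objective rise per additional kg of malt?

At the optimum: hops uses 158 of 162 (slack = 4); malt uses 45 of 45 (binding); fermentation uses 114 of 117 (slack = 3); bottling uses 182 of 182 (binding).
Since hops, fermentation are not tight, their duals are 0.
From A_Bᵀ y = c: 1·y_malt + 6·y_bottling = 37; 1·y_malt + 2·y_bottling = 15.
This yields shadow prices y_malt = 4, y_bottling = 5.5.
Shadow price of malt = 4.

4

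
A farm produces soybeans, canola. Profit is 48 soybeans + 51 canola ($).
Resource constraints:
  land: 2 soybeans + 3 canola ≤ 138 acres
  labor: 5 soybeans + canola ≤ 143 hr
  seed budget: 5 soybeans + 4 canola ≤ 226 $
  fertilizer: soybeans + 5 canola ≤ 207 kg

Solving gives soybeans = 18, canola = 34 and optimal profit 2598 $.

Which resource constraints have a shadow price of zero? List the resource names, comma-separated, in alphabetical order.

fertilizer, labor

land: 138/138 (binding)
labor: 124/143 (slack 19)
seed budget: 226/226 (binding)
fertilizer: 188/207 (slack 19)
By complementary slackness, a constraint with positive slack has shadow price 0 → fertilizer, labor.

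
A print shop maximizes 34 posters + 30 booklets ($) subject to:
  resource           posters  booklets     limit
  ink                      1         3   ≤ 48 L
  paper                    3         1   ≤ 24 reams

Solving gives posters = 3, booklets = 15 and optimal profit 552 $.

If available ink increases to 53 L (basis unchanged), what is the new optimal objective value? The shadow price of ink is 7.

Δb = 5, so new z* = 552 + (7)·(5) = 552 + 35 = 587.

587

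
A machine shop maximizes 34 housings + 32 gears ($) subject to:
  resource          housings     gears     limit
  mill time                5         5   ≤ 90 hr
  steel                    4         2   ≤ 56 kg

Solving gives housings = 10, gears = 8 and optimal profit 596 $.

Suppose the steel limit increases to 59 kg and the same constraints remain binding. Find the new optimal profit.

599

At the optimum: mill time uses 90 of 90 (binding); steel uses 56 of 56 (binding).
The binding rows give the dual system: 5·y_mill time + 4·y_steel = 34 and 5·y_mill time + 2·y_steel = 32.
Solving: y_mill time = 6, y_steel = 1.
Δz = y_steel·Δb = 1 × (3) = 3, so new z* = 596 + 3 = 599.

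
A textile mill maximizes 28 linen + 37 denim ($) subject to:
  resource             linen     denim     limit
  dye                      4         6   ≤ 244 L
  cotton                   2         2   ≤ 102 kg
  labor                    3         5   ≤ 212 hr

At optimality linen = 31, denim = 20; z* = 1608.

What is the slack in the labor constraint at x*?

19

labor used = 3·31 + 5·20 = 193; slack = 212 − 193 = 19.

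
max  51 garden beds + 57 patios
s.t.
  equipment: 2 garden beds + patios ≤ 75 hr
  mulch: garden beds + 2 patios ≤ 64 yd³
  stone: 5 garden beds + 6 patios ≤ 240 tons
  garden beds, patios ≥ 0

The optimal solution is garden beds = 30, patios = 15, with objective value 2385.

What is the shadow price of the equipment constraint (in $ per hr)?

Binding: equipment and stone. Non-binding: mulch (4 unused).
Since mulch is not tight, its dual is 0.
The binding rows give the dual system: 2·y_equipment + 5·y_stone = 51 and 1·y_equipment + 6·y_stone = 57.
Solving: y_equipment = 3, y_stone = 9.
Shadow price of equipment = 3.

3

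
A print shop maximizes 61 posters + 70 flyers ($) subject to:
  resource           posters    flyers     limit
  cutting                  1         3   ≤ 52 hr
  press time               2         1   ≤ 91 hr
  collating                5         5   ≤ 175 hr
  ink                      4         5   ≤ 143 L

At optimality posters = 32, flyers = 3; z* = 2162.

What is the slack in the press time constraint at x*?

press time used = 2·32 + 1·3 = 67; slack = 91 − 67 = 24.

24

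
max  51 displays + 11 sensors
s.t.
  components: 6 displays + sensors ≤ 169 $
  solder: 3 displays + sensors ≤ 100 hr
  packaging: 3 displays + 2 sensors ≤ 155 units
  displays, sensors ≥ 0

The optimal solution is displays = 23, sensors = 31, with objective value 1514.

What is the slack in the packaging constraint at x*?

packaging used = 3·23 + 2·31 = 131; slack = 155 − 131 = 24.

24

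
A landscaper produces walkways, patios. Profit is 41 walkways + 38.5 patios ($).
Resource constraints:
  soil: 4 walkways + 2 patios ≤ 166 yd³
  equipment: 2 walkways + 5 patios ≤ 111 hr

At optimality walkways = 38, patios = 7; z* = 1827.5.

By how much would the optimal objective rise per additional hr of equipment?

4.5

At the optimum: soil uses 166 of 166 (binding); equipment uses 111 of 111 (binding).
The binding rows give the dual system: 4·y_soil + 2·y_equipment = 41 and 2·y_soil + 5·y_equipment = 38.5.
→ y_soil = 8 and y_equipment = 4.5.
Shadow price of equipment = 4.5.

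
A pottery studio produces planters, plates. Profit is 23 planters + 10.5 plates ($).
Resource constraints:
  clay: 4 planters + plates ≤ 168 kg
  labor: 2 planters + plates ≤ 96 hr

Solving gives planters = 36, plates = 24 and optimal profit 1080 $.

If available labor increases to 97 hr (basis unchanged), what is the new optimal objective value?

1089.5

Check each constraint at x*: clay 168/168 (tight); labor 96/96 (tight).
The binding rows give the dual system: 4·y_clay + 2·y_labor = 23 and 1·y_clay + 1·y_labor = 10.5.
Solving: y_clay = 1, y_labor = 9.5.
Δz = y_labor·Δb = 9.5 × (1) = 9.5, so new z* = 1080 + 9.5 = 1089.5.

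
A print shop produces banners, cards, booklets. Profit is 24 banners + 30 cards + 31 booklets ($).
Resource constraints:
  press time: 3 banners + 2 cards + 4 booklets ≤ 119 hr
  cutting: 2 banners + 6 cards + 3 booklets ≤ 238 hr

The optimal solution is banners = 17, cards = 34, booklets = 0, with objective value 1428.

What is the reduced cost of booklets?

-2

Both press time and cutting are binding at x*.
From A_Bᵀ y = c: 3·y_press time + 2·y_cutting = 24; 2·y_press time + 6·y_cutting = 30.
This yields shadow prices y_press time = 6, y_cutting = 3.
Reduced cost of booklets: c₃ − yᵀa₃ = 31 − (6·4 + 3·3) = 31 − 33 = -2.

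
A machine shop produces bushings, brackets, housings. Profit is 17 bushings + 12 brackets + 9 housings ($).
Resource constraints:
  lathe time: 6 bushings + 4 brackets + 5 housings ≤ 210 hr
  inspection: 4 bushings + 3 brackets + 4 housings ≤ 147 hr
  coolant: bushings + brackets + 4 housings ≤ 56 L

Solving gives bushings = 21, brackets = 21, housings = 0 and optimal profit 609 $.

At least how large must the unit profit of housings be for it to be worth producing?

15.5

Check each constraint at x*: lathe time 210/210 (tight); inspection 147/147 (tight); coolant 42/56 (slack 14).
Since coolant is not tight, its dual is 0.
From A_Bᵀ y = c: 6·y_lathe time + 4·y_inspection = 17; 4·y_lathe time + 3·y_inspection = 12.
This yields shadow prices y_lathe time = 1.5, y_inspection = 2.
housings enters the basis when its profit ≥ yᵀa₃ = 1.5·5 + 2·4 = 15.5.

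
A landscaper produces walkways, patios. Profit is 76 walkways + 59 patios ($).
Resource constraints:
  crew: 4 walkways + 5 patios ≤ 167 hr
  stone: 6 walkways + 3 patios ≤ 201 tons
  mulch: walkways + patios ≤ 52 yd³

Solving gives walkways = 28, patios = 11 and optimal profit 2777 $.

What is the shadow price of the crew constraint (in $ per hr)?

Binding: crew and stone. Non-binding: mulch (13 unused).
Slack constraints have shadow price 0 (complementary slackness).
The binding rows give the dual system: 4·y_crew + 6·y_stone = 76 and 5·y_crew + 3·y_stone = 59.
This yields shadow prices y_crew = 7, y_stone = 8.
Shadow price of crew = 7.

7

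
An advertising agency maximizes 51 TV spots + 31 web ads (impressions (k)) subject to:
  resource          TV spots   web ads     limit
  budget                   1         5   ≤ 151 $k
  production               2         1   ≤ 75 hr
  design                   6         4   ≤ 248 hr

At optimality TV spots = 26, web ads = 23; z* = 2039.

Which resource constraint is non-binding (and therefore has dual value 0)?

budget

budget: 141/151 (slack 10)
production: 75/75 (binding)
design: 248/248 (binding)
By complementary slackness, a constraint with positive slack has shadow price 0 → budget.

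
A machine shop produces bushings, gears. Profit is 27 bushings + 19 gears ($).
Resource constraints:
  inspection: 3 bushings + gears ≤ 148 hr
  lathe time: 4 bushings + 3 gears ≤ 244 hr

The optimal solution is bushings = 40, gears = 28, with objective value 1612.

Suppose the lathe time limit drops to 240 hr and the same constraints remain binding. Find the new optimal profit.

1588

Check each constraint at x*: inspection 148/148 (tight); lathe time 244/244 (tight).
The binding rows give the dual system: 3·y_inspection + 4·y_lathe time = 27 and 1·y_inspection + 3·y_lathe time = 19.
Solving: y_inspection = 1, y_lathe time = 6.
Δz = y_lathe time·Δb = 6 × (-4) = -24, so new z* = 1612 − 24 = 1588.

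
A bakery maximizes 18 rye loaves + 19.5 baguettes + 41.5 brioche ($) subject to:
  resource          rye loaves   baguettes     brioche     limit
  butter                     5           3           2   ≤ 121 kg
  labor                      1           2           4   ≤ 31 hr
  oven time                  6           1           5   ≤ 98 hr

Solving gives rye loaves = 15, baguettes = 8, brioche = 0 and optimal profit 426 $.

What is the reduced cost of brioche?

-2

At the optimum: butter uses 99 of 121 (slack = 22); labor uses 31 of 31 (binding); oven time uses 98 of 98 (binding).
Slack constraints have shadow price 0 (complementary slackness).
The binding rows give the dual system: 1·y_labor + 6·y_oven time = 18 and 2·y_labor + 1·y_oven time = 19.5.
This yields shadow prices y_labor = 9, y_oven time = 1.5.
Reduced cost of brioche: c₃ − yᵀa₃ = 41.5 − (9·4 + 1.5·5) = 41.5 − 43.5 = -2.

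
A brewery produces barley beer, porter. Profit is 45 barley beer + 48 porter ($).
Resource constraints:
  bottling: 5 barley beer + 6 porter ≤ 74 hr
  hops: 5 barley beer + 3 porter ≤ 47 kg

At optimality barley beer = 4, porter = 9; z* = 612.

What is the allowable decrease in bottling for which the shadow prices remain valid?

27

Binding constraints: bottling, hops. The basis is B = [[5,6],[5,3]] with det -15.
Per unit decrease in bottling, x* moves by d = (0.2, -0.3333).
The basis stays optimal until porter reaches 0; allowable decrease = 27 hr.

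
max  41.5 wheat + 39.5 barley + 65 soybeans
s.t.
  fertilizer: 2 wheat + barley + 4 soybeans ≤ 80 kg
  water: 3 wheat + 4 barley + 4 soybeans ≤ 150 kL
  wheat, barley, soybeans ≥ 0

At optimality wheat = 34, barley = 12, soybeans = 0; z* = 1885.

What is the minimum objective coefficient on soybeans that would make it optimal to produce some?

68

Check each constraint at x*: fertilizer 80/80 (tight); water 150/150 (tight).
From A_Bᵀ y = c: 2·y_fertilizer + 3·y_water = 41.5; 1·y_fertilizer + 4·y_water = 39.5.
Solving: y_fertilizer = 9.5, y_water = 7.5.
soybeans enters the basis when its profit ≥ yᵀa₃ = 9.5·4 + 7.5·4 = 68.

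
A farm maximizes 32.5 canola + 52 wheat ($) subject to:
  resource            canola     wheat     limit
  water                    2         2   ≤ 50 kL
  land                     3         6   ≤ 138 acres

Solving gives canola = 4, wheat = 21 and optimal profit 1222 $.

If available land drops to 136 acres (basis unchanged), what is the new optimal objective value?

1209

Check each constraint at x*: water 50/50 (tight); land 138/138 (tight).
From A_Bᵀ y = c: 2·y_water + 3·y_land = 32.5; 2·y_water + 6·y_land = 52.
Solving: y_water = 6.5, y_land = 6.5.
Δz = y_land·Δb = 6.5 × (-2) = -13, so new z* = 1222 − 13 = 1209.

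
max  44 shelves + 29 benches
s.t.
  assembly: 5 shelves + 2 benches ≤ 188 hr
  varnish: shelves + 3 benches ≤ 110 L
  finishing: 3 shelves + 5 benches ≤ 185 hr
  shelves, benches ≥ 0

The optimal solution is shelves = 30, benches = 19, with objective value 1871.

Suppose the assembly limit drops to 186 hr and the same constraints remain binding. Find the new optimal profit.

At the optimum: assembly uses 188 of 188 (binding); varnish uses 87 of 110 (slack = 23); finishing uses 185 of 185 (binding).
Since varnish is not tight, its dual is 0.
From A_Bᵀ y = c: 5·y_assembly + 3·y_finishing = 44; 2·y_assembly + 5·y_finishing = 29.
→ y_assembly = 7 and y_finishing = 3.
Δz = y_assembly·Δb = 7 × (-2) = -14, so new z* = 1871 − 14 = 1857.

1857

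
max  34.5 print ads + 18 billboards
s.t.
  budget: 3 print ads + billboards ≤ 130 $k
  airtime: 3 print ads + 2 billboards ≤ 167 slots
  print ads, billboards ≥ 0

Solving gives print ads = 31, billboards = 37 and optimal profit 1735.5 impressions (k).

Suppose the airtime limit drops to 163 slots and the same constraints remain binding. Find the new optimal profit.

1709.5

Check each constraint at x*: budget 130/130 (tight); airtime 167/167 (tight).
Dual feasibility on the basic columns requires 3·y_budget + 3·y_airtime = 34.5, 1·y_budget + 2·y_airtime = 18.
→ y_budget = 5 and y_airtime = 6.5.
Δz = y_airtime·Δb = 6.5 × (-4) = -26, so new z* = 1735.5 − 26 = 1709.5.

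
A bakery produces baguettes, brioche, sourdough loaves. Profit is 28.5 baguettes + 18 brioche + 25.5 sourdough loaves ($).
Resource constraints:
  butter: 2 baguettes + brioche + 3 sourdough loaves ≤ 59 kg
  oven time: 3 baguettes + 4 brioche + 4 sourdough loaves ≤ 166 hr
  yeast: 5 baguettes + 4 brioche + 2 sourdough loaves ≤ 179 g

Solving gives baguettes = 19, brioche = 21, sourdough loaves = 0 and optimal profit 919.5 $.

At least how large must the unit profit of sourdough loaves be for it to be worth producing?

Binding: butter and yeast. Non-binding: oven time (25 unused).
Slack constraints have shadow price 0 (complementary slackness).
Dual feasibility on the basic columns requires 2·y_butter + 5·y_yeast = 28.5, 1·y_butter + 4·y_yeast = 18.
→ y_butter = 8 and y_yeast = 2.5.
sourdough loaves enters the basis when its profit ≥ yᵀa₃ = 8·3 + 2.5·2 = 29.

29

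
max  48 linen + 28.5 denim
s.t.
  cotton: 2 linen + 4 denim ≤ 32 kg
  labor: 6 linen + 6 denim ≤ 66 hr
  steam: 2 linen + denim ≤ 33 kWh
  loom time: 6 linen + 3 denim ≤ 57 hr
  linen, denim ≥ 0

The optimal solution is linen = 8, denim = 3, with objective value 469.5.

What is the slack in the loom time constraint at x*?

loom time used = 6·8 + 3·3 = 57; slack = 57 − 57 = 0.

0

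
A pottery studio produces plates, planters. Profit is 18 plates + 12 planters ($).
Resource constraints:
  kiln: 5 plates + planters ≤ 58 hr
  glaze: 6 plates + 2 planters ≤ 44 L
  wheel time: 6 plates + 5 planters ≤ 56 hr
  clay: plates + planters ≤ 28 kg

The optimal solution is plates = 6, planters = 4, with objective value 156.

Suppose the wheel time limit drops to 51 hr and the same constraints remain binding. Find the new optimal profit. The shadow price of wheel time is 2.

146

Δb = -5, so new z* = 156 + (2)·(-5) = 156 − 10 = 146.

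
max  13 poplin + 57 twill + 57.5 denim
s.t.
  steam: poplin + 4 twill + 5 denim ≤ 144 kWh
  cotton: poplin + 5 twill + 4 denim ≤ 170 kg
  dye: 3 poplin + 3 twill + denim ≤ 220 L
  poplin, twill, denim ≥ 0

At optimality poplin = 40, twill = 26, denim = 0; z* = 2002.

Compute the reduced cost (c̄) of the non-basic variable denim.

-2.5

At the optimum: steam uses 144 of 144 (binding); cotton uses 170 of 170 (binding); dye uses 198 of 220 (slack = 22).
Since dye is not tight, its dual is 0.
The binding rows give the dual system: 1·y_steam + 1·y_cotton = 13 and 4·y_steam + 5·y_cotton = 57.
Solving: y_steam = 8, y_cotton = 5.
Reduced cost of denim: c₃ − yᵀa₃ = 57.5 − (8·5 + 5·4) = 57.5 − 60 = -2.5.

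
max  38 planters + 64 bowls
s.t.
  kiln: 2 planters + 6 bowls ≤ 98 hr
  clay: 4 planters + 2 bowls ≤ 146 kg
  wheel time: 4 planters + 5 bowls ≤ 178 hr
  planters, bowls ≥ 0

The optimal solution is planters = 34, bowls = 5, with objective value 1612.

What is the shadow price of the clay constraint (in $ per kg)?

5

Binding: kiln and clay. Non-binding: wheel time (17 unused).
Since wheel time is not tight, its dual is 0.
The binding rows give the dual system: 2·y_kiln + 4·y_clay = 38 and 6·y_kiln + 2·y_clay = 64.
This yields shadow prices y_kiln = 9, y_clay = 5.
Shadow price of clay = 5.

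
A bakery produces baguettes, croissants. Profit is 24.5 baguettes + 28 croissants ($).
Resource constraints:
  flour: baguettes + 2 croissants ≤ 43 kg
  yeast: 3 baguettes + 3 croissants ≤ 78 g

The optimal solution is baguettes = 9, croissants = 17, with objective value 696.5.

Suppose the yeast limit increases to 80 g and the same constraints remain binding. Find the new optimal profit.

710.5

At the optimum: flour uses 43 of 43 (binding); yeast uses 78 of 78 (binding).
Dual feasibility on the basic columns requires 1·y_flour + 3·y_yeast = 24.5, 2·y_flour + 3·y_yeast = 28.
This yields shadow prices y_flour = 3.5, y_yeast = 7.
Δz = y_yeast·Δb = 7 × (2) = 14, so new z* = 696.5 + 14 = 710.5.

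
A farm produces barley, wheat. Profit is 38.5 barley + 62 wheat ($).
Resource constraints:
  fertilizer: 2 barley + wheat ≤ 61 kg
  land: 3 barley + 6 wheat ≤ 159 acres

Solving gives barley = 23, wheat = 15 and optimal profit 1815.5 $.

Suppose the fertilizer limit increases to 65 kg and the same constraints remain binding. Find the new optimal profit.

At the optimum: fertilizer uses 61 of 61 (binding); land uses 159 of 159 (binding).
Dual feasibility on the basic columns requires 2·y_fertilizer + 3·y_land = 38.5, 1·y_fertilizer + 6·y_land = 62.
→ y_fertilizer = 5 and y_land = 9.5.
Δz = y_fertilizer·Δb = 5 × (4) = 20, so new z* = 1815.5 + 20 = 1835.5.

1835.5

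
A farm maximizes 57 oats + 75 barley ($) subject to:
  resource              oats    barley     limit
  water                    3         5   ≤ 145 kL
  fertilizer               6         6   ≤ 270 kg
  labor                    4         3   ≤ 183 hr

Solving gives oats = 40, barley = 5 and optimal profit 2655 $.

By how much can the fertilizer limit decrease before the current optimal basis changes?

96

Binding constraints: water, fertilizer. The basis is B = [[3,5],[6,6]] with det -12.
Per unit decrease in fertilizer, x* moves by d = (-0.4167, 0.25).
The basis stays optimal until oats reaches 0; allowable decrease = 96 kg.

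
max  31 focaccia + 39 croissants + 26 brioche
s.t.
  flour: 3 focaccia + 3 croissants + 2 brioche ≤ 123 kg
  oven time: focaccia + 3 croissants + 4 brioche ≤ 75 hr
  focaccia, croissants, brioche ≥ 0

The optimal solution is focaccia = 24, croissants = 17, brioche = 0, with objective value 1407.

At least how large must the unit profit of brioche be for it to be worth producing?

Both flour and oven time are binding at x*.
From A_Bᵀ y = c: 3·y_flour + 1·y_oven time = 31; 3·y_flour + 3·y_oven time = 39.
→ y_flour = 9 and y_oven time = 4.
brioche enters the basis when its profit ≥ yᵀa₃ = 9·2 + 4·4 = 34.

34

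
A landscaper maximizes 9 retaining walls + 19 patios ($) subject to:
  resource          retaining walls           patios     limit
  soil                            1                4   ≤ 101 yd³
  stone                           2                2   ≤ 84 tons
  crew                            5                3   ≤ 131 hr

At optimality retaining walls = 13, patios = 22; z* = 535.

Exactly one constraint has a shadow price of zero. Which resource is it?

stone

soil: 101/101 (binding)
stone: 70/84 (slack 14)
crew: 131/131 (binding)
By complementary slackness, a constraint with positive slack has shadow price 0 → stone.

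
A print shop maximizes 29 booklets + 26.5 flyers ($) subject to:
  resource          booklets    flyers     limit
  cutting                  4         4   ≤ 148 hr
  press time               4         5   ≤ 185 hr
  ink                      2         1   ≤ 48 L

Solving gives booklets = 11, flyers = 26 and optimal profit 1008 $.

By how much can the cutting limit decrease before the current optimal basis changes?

52

Binding constraints: cutting, ink. The basis is B = [[4,4],[2,1]] with det -4.
Per unit decrease in cutting, x* moves by d = (0.25, -0.5).
The basis stays optimal until flyers reaches 0; allowable decrease = 52 hr.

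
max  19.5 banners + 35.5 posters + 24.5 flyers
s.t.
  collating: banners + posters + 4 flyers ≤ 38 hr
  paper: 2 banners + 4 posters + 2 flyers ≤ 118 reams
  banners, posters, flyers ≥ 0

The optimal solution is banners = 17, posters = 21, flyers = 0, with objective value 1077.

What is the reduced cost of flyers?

-5.5

Check each constraint at x*: collating 38/38 (tight); paper 118/118 (tight).
Dual feasibility on the basic columns requires 1·y_collating + 2·y_paper = 19.5, 1·y_collating + 4·y_paper = 35.5.
This yields shadow prices y_collating = 3.5, y_paper = 8.
Reduced cost of flyers: c₃ − yᵀa₃ = 24.5 − (3.5·4 + 8·2) = 24.5 − 30 = -5.5.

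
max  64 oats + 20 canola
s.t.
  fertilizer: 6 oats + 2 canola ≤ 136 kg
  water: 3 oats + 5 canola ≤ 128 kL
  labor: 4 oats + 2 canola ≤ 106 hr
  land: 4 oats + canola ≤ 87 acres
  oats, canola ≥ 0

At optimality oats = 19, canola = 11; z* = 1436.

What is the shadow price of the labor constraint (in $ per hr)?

0

At the optimum: fertilizer uses 136 of 136 (binding); water uses 112 of 128 (slack = 16); labor uses 98 of 106 (slack = 8); land uses 87 of 87 (binding).
Slack constraints have shadow price 0 (complementary slackness).
The binding rows give the dual system: 6·y_fertilizer + 4·y_land = 64 and 2·y_fertilizer + 1·y_land = 20.
Solving: y_fertilizer = 8, y_land = 4.
Shadow price of labor = 0.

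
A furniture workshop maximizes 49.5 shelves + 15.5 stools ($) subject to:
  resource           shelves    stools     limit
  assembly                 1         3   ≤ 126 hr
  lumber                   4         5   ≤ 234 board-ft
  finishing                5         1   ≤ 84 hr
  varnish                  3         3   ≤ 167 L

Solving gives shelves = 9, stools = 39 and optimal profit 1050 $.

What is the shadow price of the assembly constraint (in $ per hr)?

2

Binding: assembly and finishing. Non-binding: lumber (3 unused), varnish (23 unused).
Slack constraints have shadow price 0 (complementary slackness).
From A_Bᵀ y = c: 1·y_assembly + 5·y_finishing = 49.5; 3·y_assembly + 1·y_finishing = 15.5.
Solving: y_assembly = 2, y_finishing = 9.5.
Shadow price of assembly = 2.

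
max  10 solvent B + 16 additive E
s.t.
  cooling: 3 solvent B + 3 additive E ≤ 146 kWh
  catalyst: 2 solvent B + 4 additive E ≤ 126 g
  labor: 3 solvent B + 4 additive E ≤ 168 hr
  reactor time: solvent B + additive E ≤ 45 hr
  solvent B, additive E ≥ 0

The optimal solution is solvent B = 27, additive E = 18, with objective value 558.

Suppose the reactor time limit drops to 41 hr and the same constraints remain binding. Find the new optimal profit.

542

Check each constraint at x*: cooling 135/146 (slack 11); catalyst 126/126 (tight); labor 153/168 (slack 15); reactor time 45/45 (tight).
Since cooling, labor are not tight, their duals are 0.
The binding rows give the dual system: 2·y_catalyst + 1·y_reactor time = 10 and 4·y_catalyst + 1·y_reactor time = 16.
This yields shadow prices y_catalyst = 3, y_reactor time = 4.
Δz = y_reactor time·Δb = 4 × (-4) = -16, so new z* = 558 − 16 = 542.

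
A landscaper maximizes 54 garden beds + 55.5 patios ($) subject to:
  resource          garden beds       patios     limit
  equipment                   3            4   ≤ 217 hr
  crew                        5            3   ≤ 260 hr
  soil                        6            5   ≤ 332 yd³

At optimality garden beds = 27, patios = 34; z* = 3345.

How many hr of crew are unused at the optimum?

23

crew used = 5·27 + 3·34 = 237; slack = 260 − 237 = 23.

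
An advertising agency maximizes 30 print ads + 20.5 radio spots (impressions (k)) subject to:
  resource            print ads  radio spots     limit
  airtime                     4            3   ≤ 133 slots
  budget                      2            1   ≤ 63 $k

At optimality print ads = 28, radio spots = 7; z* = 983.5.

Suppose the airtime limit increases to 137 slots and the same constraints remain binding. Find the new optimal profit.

1005.5

Both airtime and budget are binding at x*.
Dual feasibility on the basic columns requires 4·y_airtime + 2·y_budget = 30, 3·y_airtime + 1·y_budget = 20.5.
This yields shadow prices y_airtime = 5.5, y_budget = 4.
Δz = y_airtime·Δb = 5.5 × (4) = 22, so new z* = 983.5 + 22 = 1005.5.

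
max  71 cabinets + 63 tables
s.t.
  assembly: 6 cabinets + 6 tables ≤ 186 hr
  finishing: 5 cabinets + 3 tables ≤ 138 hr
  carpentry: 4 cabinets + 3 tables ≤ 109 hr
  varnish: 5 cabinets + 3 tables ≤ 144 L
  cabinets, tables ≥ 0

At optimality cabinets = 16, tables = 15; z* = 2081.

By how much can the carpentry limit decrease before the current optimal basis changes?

16

Binding constraints: assembly, carpentry. The basis is B = [[6,6],[4,3]] with det -6.
Per unit decrease in carpentry, x* moves by d = (-1, 1).
The basis stays optimal until cabinets reaches 0; allowable decrease = 16 hr.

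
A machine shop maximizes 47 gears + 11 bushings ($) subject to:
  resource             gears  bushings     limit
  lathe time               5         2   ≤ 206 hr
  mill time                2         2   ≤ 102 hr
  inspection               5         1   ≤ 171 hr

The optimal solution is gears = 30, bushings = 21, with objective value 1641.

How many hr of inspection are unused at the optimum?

inspection used = 5·30 + 1·21 = 171; slack = 171 − 171 = 0.

0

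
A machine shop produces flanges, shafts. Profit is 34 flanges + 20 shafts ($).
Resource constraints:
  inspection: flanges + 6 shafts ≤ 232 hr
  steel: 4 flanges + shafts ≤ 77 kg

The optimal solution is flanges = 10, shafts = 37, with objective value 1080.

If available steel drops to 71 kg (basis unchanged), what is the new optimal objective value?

1032

Both inspection and steel are binding at x*.
The binding rows give the dual system: 1·y_inspection + 4·y_steel = 34 and 6·y_inspection + 1·y_steel = 20.
→ y_inspection = 2 and y_steel = 8.
Δz = y_steel·Δb = 8 × (-6) = -48, so new z* = 1080 − 48 = 1032.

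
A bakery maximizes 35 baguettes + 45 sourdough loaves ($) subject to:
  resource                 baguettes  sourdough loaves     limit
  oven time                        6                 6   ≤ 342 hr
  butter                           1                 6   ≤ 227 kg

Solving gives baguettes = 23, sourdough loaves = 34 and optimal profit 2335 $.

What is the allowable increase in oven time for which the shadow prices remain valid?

1020

Binding constraints: oven time, butter. The basis is B = [[6,6],[1,6]] with det 30.
Per unit increase in oven time, x* moves by d = (0.2, -0.0333).
The basis stays optimal until sourdough loaves reaches 0; allowable increase = 1020 hr.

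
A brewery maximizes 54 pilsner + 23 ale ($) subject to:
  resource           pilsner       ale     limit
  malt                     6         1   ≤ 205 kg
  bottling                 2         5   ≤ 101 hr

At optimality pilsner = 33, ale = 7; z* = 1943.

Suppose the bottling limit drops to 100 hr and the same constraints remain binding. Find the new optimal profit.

1940

Check each constraint at x*: malt 205/205 (tight); bottling 101/101 (tight).
From A_Bᵀ y = c: 6·y_malt + 2·y_bottling = 54; 1·y_malt + 5·y_bottling = 23.
→ y_malt = 8 and y_bottling = 3.
Δz = y_bottling·Δb = 3 × (-1) = -3, so new z* = 1943 − 3 = 1940.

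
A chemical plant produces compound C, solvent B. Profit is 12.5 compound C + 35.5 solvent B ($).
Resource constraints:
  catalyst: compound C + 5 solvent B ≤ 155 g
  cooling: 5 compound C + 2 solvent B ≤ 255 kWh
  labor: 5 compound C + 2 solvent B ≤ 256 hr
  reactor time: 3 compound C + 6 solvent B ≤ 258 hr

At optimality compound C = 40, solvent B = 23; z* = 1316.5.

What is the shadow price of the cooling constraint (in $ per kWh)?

0

Binding: catalyst and reactor time. Non-binding: cooling (9 unused), labor (10 unused).
Slack constraints have shadow price 0 (complementary slackness).
From A_Bᵀ y = c: 1·y_catalyst + 3·y_reactor time = 12.5; 5·y_catalyst + 6·y_reactor time = 35.5.
Solving: y_catalyst = 3.5, y_reactor time = 3.
Shadow price of cooling = 0.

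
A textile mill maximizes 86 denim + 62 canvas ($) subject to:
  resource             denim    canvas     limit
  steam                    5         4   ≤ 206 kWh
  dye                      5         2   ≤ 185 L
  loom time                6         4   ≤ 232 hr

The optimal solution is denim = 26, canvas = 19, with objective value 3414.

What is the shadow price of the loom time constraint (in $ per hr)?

8.5

Check each constraint at x*: steam 206/206 (tight); dye 168/185 (slack 17); loom time 232/232 (tight).
Since dye is not tight, its dual is 0.
The binding rows give the dual system: 5·y_steam + 6·y_loom time = 86 and 4·y_steam + 4·y_loom time = 62.
This yields shadow prices y_steam = 7, y_loom time = 8.5.
Shadow price of loom time = 8.5.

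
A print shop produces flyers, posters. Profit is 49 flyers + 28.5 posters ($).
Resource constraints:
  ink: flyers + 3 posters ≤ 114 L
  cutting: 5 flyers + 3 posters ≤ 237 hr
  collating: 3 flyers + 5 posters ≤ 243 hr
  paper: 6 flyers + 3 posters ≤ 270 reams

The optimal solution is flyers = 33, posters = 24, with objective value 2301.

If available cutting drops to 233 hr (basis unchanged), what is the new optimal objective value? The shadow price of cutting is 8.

2269

Δb = -4, so new z* = 2301 + (8)·(-4) = 2301 − 32 = 2269.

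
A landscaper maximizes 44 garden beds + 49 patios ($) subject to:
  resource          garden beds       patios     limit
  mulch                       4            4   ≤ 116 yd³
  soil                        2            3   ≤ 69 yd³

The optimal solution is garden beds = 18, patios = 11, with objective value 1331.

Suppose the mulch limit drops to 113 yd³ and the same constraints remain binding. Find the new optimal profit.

1305.5

Both mulch and soil are binding at x*.
From A_Bᵀ y = c: 4·y_mulch + 2·y_soil = 44; 4·y_mulch + 3·y_soil = 49.
This yields shadow prices y_mulch = 8.5, y_soil = 5.
Δz = y_mulch·Δb = 8.5 × (-3) = -25.5, so new z* = 1331 − 25.5 = 1305.5.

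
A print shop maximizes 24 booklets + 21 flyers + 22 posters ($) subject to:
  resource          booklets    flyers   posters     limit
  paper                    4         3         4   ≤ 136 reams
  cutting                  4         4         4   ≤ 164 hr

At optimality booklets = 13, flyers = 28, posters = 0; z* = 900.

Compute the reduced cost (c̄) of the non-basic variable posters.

Check each constraint at x*: paper 136/136 (tight); cutting 164/164 (tight).
Dual feasibility on the basic columns requires 4·y_paper + 4·y_cutting = 24, 3·y_paper + 4·y_cutting = 21.
This yields shadow prices y_paper = 3, y_cutting = 3.
Reduced cost of posters: c₃ − yᵀa₃ = 22 − (3·4 + 3·4) = 22 − 24 = -2.

-2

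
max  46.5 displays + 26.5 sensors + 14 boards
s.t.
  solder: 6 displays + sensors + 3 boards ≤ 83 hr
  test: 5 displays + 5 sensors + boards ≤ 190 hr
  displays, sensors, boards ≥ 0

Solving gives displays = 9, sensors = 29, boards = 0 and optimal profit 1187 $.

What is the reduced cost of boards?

-2.5

At the optimum: solder uses 83 of 83 (binding); test uses 190 of 190 (binding).
From A_Bᵀ y = c: 6·y_solder + 5·y_test = 46.5; 1·y_solder + 5·y_test = 26.5.
→ y_solder = 4 and y_test = 4.5.
Reduced cost of boards: c₃ − yᵀa₃ = 14 − (4·3 + 4.5·1) = 14 − 16.5 = -2.5.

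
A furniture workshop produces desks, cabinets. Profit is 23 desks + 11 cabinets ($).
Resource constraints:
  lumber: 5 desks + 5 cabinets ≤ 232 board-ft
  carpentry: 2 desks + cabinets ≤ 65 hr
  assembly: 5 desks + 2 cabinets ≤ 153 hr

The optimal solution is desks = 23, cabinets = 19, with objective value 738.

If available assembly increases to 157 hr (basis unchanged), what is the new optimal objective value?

At the optimum: lumber uses 210 of 232 (slack = 22); carpentry uses 65 of 65 (binding); assembly uses 153 of 153 (binding).
Slack constraints have shadow price 0 (complementary slackness).
The binding rows give the dual system: 2·y_carpentry + 5·y_assembly = 23 and 1·y_carpentry + 2·y_assembly = 11.
→ y_carpentry = 9 and y_assembly = 1.
Δz = y_assembly·Δb = 1 × (4) = 4, so new z* = 738 + 4 = 742.

742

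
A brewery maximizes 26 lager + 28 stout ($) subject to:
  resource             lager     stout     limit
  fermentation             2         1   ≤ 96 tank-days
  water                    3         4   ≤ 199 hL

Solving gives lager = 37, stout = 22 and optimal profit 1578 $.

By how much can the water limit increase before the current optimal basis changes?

Binding constraints: fermentation, water. The basis is B = [[2,1],[3,4]] with det 5.
Per unit increase in water, x* moves by d = (-0.2, 0.4).
The basis stays optimal until lager reaches 0; allowable increase = 185 hL.

185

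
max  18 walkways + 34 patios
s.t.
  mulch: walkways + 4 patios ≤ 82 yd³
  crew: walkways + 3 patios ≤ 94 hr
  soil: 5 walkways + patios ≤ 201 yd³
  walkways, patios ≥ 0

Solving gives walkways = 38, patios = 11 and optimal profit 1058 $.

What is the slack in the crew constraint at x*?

crew used = 1·38 + 3·11 = 71; slack = 94 − 71 = 23.

23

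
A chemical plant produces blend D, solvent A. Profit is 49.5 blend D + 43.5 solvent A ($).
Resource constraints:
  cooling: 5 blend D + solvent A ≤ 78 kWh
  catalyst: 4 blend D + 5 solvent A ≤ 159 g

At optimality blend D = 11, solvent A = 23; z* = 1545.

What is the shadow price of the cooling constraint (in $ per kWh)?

Check each constraint at x*: cooling 78/78 (tight); catalyst 159/159 (tight).
The binding rows give the dual system: 5·y_cooling + 4·y_catalyst = 49.5 and 1·y_cooling + 5·y_catalyst = 43.5.
→ y_cooling = 3.5 and y_catalyst = 8.
Shadow price of cooling = 3.5.

3.5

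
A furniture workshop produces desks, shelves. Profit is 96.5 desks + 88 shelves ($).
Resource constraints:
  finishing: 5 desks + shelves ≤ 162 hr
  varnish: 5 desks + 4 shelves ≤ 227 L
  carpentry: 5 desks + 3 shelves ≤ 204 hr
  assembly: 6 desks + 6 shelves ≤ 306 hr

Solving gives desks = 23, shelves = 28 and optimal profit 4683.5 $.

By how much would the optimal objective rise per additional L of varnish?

Check each constraint at x*: finishing 143/162 (slack 19); varnish 227/227 (tight); carpentry 199/204 (slack 5); assembly 306/306 (tight).
Since finishing, carpentry are not tight, their duals are 0.
The binding rows give the dual system: 5·y_varnish + 6·y_assembly = 96.5 and 4·y_varnish + 6·y_assembly = 88.
This yields shadow prices y_varnish = 8.5, y_assembly = 9.
Shadow price of varnish = 8.5.

8.5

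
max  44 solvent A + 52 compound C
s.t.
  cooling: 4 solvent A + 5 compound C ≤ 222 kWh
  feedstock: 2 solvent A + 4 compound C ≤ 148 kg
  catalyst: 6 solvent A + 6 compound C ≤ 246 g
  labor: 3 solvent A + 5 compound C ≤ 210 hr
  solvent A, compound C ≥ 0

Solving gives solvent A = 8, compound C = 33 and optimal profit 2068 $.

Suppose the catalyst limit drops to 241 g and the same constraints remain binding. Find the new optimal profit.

At the optimum: cooling uses 197 of 222 (slack = 25); feedstock uses 148 of 148 (binding); catalyst uses 246 of 246 (binding); labor uses 189 of 210 (slack = 21).
Slack constraints have shadow price 0 (complementary slackness).
The binding rows give the dual system: 2·y_feedstock + 6·y_catalyst = 44 and 4·y_feedstock + 6·y_catalyst = 52.
This yields shadow prices y_feedstock = 4, y_catalyst = 6.
Δz = y_catalyst·Δb = 6 × (-5) = -30, so new z* = 2068 − 30 = 2038.

2038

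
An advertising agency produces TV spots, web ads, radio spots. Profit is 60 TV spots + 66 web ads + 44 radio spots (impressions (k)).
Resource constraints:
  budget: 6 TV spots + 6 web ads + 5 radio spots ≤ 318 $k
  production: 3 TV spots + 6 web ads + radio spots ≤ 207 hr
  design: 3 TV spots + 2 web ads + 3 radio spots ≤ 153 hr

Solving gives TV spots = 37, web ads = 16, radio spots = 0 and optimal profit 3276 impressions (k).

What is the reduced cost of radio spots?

Check each constraint at x*: budget 318/318 (tight); production 207/207 (tight); design 143/153 (slack 10).
By complementary slackness, y = 0 for the non-binding constraint.
From A_Bᵀ y = c: 6·y_budget + 3·y_production = 60; 6·y_budget + 6·y_production = 66.
→ y_budget = 9 and y_production = 2.
Reduced cost of radio spots: c₃ − yᵀa₃ = 44 − (9·5 + 2·1) = 44 − 47 = -3.

-3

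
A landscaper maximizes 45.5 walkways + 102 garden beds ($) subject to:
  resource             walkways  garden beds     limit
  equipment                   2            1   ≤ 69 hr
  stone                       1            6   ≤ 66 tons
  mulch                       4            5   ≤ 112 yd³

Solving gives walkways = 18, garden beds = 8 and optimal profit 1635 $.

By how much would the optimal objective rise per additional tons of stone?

9.5

Binding: stone and mulch. Non-binding: equipment (25 unused).
Since equipment is not tight, its dual is 0.
From A_Bᵀ y = c: 1·y_stone + 4·y_mulch = 45.5; 6·y_stone + 5·y_mulch = 102.
→ y_stone = 9.5 and y_mulch = 9.
Shadow price of stone = 9.5.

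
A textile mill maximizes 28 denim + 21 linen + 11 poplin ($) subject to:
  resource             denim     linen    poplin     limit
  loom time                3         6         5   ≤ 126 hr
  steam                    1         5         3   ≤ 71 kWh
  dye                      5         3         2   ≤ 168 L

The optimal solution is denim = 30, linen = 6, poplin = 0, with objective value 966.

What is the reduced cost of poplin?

-4

At the optimum: loom time uses 126 of 126 (binding); steam uses 60 of 71 (slack = 11); dye uses 168 of 168 (binding).
Since steam is not tight, its dual is 0.
Dual feasibility on the basic columns requires 3·y_loom time + 5·y_dye = 28, 6·y_loom time + 3·y_dye = 21.
This yields shadow prices y_loom time = 1, y_dye = 5.
Reduced cost of poplin: c₃ − yᵀa₃ = 11 − (1·5 + 5·2) = 11 − 15 = -4.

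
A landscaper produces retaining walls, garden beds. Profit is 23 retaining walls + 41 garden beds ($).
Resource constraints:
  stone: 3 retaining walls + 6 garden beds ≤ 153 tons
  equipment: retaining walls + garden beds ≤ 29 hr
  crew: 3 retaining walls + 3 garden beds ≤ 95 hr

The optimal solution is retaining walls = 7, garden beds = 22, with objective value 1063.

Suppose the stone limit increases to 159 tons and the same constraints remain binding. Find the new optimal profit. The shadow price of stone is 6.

1099

Δb = 6, so new z* = 1063 + (6)·(6) = 1063 + 36 = 1099.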